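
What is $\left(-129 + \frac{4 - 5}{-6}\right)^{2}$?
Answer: $\frac{597529}{36} \approx 16598.0$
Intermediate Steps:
$\left(-129 + \frac{4 - 5}{-6}\right)^{2} = \left(-129 - - \frac{1}{6}\right)^{2} = \left(-129 + \frac{1}{6}\right)^{2} = \left(- \frac{773}{6}\right)^{2} = \frac{597529}{36}$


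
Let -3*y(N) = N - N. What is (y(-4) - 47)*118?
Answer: -5546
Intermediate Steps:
y(N) = 0 (y(N) = -(N - N)/3 = -⅓*0 = 0)
(y(-4) - 47)*118 = (0 - 47)*118 = -47*118 = -5546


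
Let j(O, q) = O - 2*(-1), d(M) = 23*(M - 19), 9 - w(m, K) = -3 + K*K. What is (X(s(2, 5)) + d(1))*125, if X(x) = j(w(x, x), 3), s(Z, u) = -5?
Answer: -53125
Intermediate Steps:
w(m, K) = 12 - K**2 (w(m, K) = 9 - (-3 + K*K) = 9 - (-3 + K**2) = 9 + (3 - K**2) = 12 - K**2)
d(M) = -437 + 23*M (d(M) = 23*(-19 + M) = -437 + 23*M)
j(O, q) = 2 + O (j(O, q) = O + 2 = 2 + O)
X(x) = 14 - x**2 (X(x) = 2 + (12 - x**2) = 14 - x**2)
(X(s(2, 5)) + d(1))*125 = ((14 - 1*(-5)**2) + (-437 + 23*1))*125 = ((14 - 1*25) + (-437 + 23))*125 = ((14 - 25) - 414)*125 = (-11 - 414)*125 = -425*125 = -53125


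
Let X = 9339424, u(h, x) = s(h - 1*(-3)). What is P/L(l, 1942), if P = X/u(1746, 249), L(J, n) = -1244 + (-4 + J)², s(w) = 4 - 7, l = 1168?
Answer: -2334856/1015239 ≈ -2.2998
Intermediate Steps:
s(w) = -3
u(h, x) = -3
P = -9339424/3 (P = 9339424/(-3) = 9339424*(-⅓) = -9339424/3 ≈ -3.1131e+6)
P/L(l, 1942) = -9339424/(3*(-1244 + (-4 + 1168)²)) = -9339424/(3*(-1244 + 1164²)) = -9339424/(3*(-1244 + 1354896)) = -9339424/3/1353652 = -9339424/3*1/1353652 = -2334856/1015239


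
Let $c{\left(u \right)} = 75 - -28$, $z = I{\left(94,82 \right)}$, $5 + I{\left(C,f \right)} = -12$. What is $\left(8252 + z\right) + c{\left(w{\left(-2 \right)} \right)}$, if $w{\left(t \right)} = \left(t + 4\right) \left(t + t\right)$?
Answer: $8338$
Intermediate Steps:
$I{\left(C,f \right)} = -17$ ($I{\left(C,f \right)} = -5 - 12 = -17$)
$w{\left(t \right)} = 2 t \left(4 + t\right)$ ($w{\left(t \right)} = \left(4 + t\right) 2 t = 2 t \left(4 + t\right)$)
$z = -17$
$c{\left(u \right)} = 103$ ($c{\left(u \right)} = 75 + 28 = 103$)
$\left(8252 + z\right) + c{\left(w{\left(-2 \right)} \right)} = \left(8252 - 17\right) + 103 = 8235 + 103 = 8338$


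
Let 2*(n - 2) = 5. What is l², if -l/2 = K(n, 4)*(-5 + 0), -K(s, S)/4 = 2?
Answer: 6400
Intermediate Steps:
n = 9/2 (n = 2 + (½)*5 = 2 + 5/2 = 9/2 ≈ 4.5000)
K(s, S) = -8 (K(s, S) = -4*2 = -8)
l = -80 (l = -(-16)*(-5 + 0) = -(-16)*(-5) = -2*40 = -80)
l² = (-80)² = 6400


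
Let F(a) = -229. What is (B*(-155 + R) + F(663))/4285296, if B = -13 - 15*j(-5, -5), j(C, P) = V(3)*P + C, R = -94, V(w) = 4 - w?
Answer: -17171/2142648 ≈ -0.0080139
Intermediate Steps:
j(C, P) = C + P (j(C, P) = (4 - 1*3)*P + C = (4 - 3)*P + C = 1*P + C = P + C = C + P)
B = 137 (B = -13 - 15*(-5 - 5) = -13 - 15*(-10) = -13 + 150 = 137)
(B*(-155 + R) + F(663))/4285296 = (137*(-155 - 94) - 229)/4285296 = (137*(-249) - 229)*(1/4285296) = (-34113 - 229)*(1/4285296) = -34342*1/4285296 = -17171/2142648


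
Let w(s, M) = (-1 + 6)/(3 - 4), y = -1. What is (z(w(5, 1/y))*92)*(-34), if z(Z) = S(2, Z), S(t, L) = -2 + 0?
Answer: 6256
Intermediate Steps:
S(t, L) = -2
w(s, M) = -5 (w(s, M) = 5/(-1) = 5*(-1) = -5)
z(Z) = -2
(z(w(5, 1/y))*92)*(-34) = -2*92*(-34) = -184*(-34) = 6256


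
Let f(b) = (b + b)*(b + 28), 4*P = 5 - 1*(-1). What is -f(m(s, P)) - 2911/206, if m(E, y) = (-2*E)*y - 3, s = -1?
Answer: -2911/206 ≈ -14.131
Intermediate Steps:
P = 3/2 (P = (5 - 1*(-1))/4 = (5 + 1)/4 = (¼)*6 = 3/2 ≈ 1.5000)
m(E, y) = -3 - 2*E*y (m(E, y) = -2*E*y - 3 = -3 - 2*E*y)
f(b) = 2*b*(28 + b) (f(b) = (2*b)*(28 + b) = 2*b*(28 + b))
-f(m(s, P)) - 2911/206 = -2*(-3 - 2*(-1)*3/2)*(28 + (-3 - 2*(-1)*3/2)) - 2911/206 = -2*(-3 + 3)*(28 + (-3 + 3)) - 2911*1/206 = -2*0*(28 + 0) - 2911/206 = -2*0*28 - 2911/206 = -1*0 - 2911/206 = 0 - 2911/206 = -2911/206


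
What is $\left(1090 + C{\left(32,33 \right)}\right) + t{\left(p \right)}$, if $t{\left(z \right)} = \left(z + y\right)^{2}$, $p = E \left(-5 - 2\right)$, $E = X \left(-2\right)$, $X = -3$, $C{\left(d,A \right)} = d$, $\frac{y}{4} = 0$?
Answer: $2886$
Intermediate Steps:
$y = 0$ ($y = 4 \cdot 0 = 0$)
$E = 6$ ($E = \left(-3\right) \left(-2\right) = 6$)
$p = -42$ ($p = 6 \left(-5 - 2\right) = 6 \left(-7\right) = -42$)
$t{\left(z \right)} = z^{2}$ ($t{\left(z \right)} = \left(z + 0\right)^{2} = z^{2}$)
$\left(1090 + C{\left(32,33 \right)}\right) + t{\left(p \right)} = \left(1090 + 32\right) + \left(-42\right)^{2} = 1122 + 1764 = 2886$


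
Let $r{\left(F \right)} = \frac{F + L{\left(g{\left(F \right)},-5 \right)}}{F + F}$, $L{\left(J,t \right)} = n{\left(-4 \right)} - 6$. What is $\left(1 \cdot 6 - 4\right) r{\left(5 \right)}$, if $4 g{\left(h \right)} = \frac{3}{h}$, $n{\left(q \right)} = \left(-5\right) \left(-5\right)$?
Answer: $\frac{24}{5} \approx 4.8$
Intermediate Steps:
$n{\left(q \right)} = 25$
$g{\left(h \right)} = \frac{3}{4 h}$ ($g{\left(h \right)} = \frac{3 \frac{1}{h}}{4} = \frac{3}{4 h}$)
$L{\left(J,t \right)} = 19$ ($L{\left(J,t \right)} = 25 - 6 = 19$)
$r{\left(F \right)} = \frac{19 + F}{2 F}$ ($r{\left(F \right)} = \frac{F + 19}{F + F} = \frac{19 + F}{2 F}$)
$\left(1 \cdot 6 - 4\right) r{\left(5 \right)} = \left(1 \cdot 6 - 4\right) \frac{19 + 5}{2 \cdot 5} = \left(6 - 4\right) \frac{1}{2} \cdot \frac{1}{5} \cdot 24 = 2 \cdot \frac{12}{5} = \frac{24}{5}$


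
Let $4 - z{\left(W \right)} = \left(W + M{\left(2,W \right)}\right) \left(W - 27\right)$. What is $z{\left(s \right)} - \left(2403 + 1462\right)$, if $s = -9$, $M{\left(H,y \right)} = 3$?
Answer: $-4077$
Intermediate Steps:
$z{\left(W \right)} = 4 - \left(-27 + W\right) \left(3 + W\right)$ ($z{\left(W \right)} = 4 - \left(W + 3\right) \left(W - 27\right) = 4 - \left(3 + W\right) \left(-27 + W\right) = 4 - \left(-27 + W\right) \left(3 + W\right)$)
$z{\left(s \right)} - \left(2403 + 1462\right) = \left(85 - \left(-9\right)^{2} + 24 \left(-9\right)\right) - \left(2403 + 1462\right) = \left(85 - 81 - 216\right) - 3865 = -212 - 3865 = -4077$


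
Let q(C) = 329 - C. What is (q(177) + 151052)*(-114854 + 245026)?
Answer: 19682527088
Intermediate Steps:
(q(177) + 151052)*(-114854 + 245026) = ((329 - 1*177) + 151052)*(-114854 + 245026) = ((329 - 177) + 151052)*130172 = (152 + 151052)*130172 = 151204*130172 = 19682527088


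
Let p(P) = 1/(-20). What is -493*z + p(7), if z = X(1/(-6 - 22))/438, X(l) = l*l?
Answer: -88313/1716960 ≈ -0.051436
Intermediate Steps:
p(P) = -1/20
X(l) = l²
z = 1/343392 (z = (1/(-6 - 22))²/438 = (1/(-28))²*(1/438) = (-1/28)²*(1/438) = (1/784)*(1/438) = 1/343392 ≈ 2.9121e-6)
-493*z + p(7) = -493*1/343392 - 1/20 = -493/343392 - 1/20 = -88313/1716960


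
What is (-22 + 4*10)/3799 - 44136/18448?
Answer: -20917575/8760494 ≈ -2.3877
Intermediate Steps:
(-22 + 4*10)/3799 - 44136/18448 = (-22 + 40)*(1/3799) - 44136*1/18448 = 18*(1/3799) - 5517/2306 = 18/3799 - 5517/2306 = -20917575/8760494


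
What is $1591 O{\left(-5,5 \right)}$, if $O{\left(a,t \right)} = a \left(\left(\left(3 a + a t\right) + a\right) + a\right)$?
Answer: $397750$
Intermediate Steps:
$O{\left(a,t \right)} = a \left(5 a + a t\right)$ ($O{\left(a,t \right)} = a \left(\left(4 a + a t\right) + a\right) = a \left(5 a + a t\right)$)
$1591 O{\left(-5,5 \right)} = 1591 \left(-5\right)^{2} \left(5 + 5\right) = 1591 \cdot 25 \cdot 10 = 1591 \cdot 250 = 397750$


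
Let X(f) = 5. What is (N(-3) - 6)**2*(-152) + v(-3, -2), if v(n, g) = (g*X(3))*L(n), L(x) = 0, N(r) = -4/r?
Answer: -29792/9 ≈ -3310.2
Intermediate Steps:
v(n, g) = 0 (v(n, g) = (g*5)*0 = (5*g)*0 = 0)
(N(-3) - 6)**2*(-152) + v(-3, -2) = (-4/(-3) - 6)**2*(-152) + 0 = (-4*(-1/3) - 6)**2*(-152) + 0 = (4/3 - 6)**2*(-152) + 0 = (-14/3)**2*(-152) + 0 = (196/9)*(-152) + 0 = -29792/9 + 0 = -29792/9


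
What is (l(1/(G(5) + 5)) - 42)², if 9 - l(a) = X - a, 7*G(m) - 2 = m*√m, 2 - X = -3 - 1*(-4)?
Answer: 883557747/773768 + 1471295*√5/773768 ≈ 1146.1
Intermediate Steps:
X = 1 (X = 2 - (-3 - 1*(-4)) = 2 - (-3 + 4) = 2 - 1*1 = 2 - 1 = 1)
G(m) = 2/7 + m^(3/2)/7 (G(m) = 2/7 + (m*√m)/7 = 2/7 + m^(3/2)/7)
l(a) = 8 + a (l(a) = 9 - (1 - a) = 9 + (-1 + a) = 8 + a)
(l(1/(G(5) + 5)) - 42)² = ((8 + 1/((2/7 + 5^(3/2)/7) + 5)) - 42)² = ((8 + 1/((2/7 + (5*√5)/7) + 5)) - 42)² = ((8 + 1/((2/7 + 5*√5/7) + 5)) - 42)² = ((8 + 1/(37/7 + 5*√5/7)) - 42)² = (-34 + 1/(37/7 + 5*√5/7))²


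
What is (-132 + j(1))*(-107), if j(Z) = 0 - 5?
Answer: 14659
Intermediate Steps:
j(Z) = -5
(-132 + j(1))*(-107) = (-132 - 5)*(-107) = -137*(-107) = 14659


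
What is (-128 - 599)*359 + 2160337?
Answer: 1899344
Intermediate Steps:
(-128 - 599)*359 + 2160337 = -727*359 + 2160337 = -260993 + 2160337 = 1899344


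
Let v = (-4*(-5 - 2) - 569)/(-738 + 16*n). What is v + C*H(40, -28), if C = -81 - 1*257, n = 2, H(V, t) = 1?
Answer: -238087/706 ≈ -337.23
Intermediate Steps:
C = -338 (C = -81 - 257 = -338)
v = 541/706 (v = (-4*(-5 - 2) - 569)/(-738 + 16*2) = (-4*(-7) - 569)/(-738 + 32) = (28 - 569)/(-706) = -541*(-1/706) = 541/706 ≈ 0.76629)
v + C*H(40, -28) = 541/706 - 338*1 = 541/706 - 338 = -238087/706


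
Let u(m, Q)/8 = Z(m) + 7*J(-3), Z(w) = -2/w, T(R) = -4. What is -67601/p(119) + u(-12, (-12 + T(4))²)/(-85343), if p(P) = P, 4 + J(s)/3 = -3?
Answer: -17307397073/30467451 ≈ -568.06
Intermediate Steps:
J(s) = -21 (J(s) = -12 + 3*(-3) = -12 - 9 = -21)
u(m, Q) = -1176 - 16/m (u(m, Q) = 8*(-2/m + 7*(-21)) = 8*(-2/m - 147) = 8*(-147 - 2/m) = -1176 - 16/m)
-67601/p(119) + u(-12, (-12 + T(4))²)/(-85343) = -67601/119 + (-1176 - 16/(-12))/(-85343) = -67601*1/119 + (-1176 - 16*(-1/12))*(-1/85343) = -67601/119 + (-1176 + 4/3)*(-1/85343) = -67601/119 - 3524/3*(-1/85343) = -67601/119 + 3524/256029 = -17307397073/30467451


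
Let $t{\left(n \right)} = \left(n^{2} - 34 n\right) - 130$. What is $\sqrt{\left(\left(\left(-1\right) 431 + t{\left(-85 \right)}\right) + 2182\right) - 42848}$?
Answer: $2 i \sqrt{7778} \approx 176.39 i$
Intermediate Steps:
$t{\left(n \right)} = -130 + n^{2} - 34 n$
$\sqrt{\left(\left(\left(-1\right) 431 + t{\left(-85 \right)}\right) + 2182\right) - 42848} = \sqrt{\left(\left(\left(-1\right) 431 - \left(-2760 - 7225\right)\right) + 2182\right) - 42848} = \sqrt{\left(\left(-431 + \left(-130 + 7225 + 2890\right)\right) + 2182\right) - 42848} = \sqrt{\left(\left(-431 + 9985\right) + 2182\right) - 42848} = \sqrt{\left(9554 + 2182\right) - 42848} = \sqrt{11736 - 42848} = \sqrt{-31112} = 2 i \sqrt{7778}$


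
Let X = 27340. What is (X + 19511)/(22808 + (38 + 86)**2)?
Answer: 15617/12728 ≈ 1.2270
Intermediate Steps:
(X + 19511)/(22808 + (38 + 86)**2) = (27340 + 19511)/(22808 + (38 + 86)**2) = 46851/(22808 + 124**2) = 46851/(22808 + 15376) = 46851/38184 = 46851*(1/38184) = 15617/12728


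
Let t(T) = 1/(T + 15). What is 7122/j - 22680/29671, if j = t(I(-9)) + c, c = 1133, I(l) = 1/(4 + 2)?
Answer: 16891322322/3059347139 ≈ 5.5212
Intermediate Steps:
I(l) = ⅙ (I(l) = 1/6 = ⅙)
t(T) = 1/(15 + T)
j = 103109/91 (j = 1/(15 + ⅙) + 1133 = 1/(91/6) + 1133 = 6/91 + 1133 = 103109/91 ≈ 1133.1)
7122/j - 22680/29671 = 7122/(103109/91) - 22680/29671 = 7122*(91/103109) - 22680*1/29671 = 648102/103109 - 22680/29671 = 16891322322/3059347139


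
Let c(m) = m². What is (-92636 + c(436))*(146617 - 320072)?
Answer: -16904924300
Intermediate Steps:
(-92636 + c(436))*(146617 - 320072) = (-92636 + 436²)*(146617 - 320072) = (-92636 + 190096)*(-173455) = 97460*(-173455) = -16904924300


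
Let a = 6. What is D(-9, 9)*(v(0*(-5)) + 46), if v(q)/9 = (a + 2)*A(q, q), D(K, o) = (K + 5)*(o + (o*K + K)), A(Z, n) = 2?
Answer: 61560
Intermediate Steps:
D(K, o) = (5 + K)*(K + o + K*o) (D(K, o) = (5 + K)*(o + (K*o + K)) = (5 + K)*(o + (K + K*o)) = (5 + K)*(K + o + K*o))
v(q) = 144 (v(q) = 9*((6 + 2)*2) = 9*(8*2) = 9*16 = 144)
D(-9, 9)*(v(0*(-5)) + 46) = ((-9)² + 5*(-9) + 5*9 + 9*(-9)² + 6*(-9)*9)*(144 + 46) = (81 - 45 + 45 + 9*81 - 486)*190 = (81 - 45 + 45 + 729 - 486)*190 = 324*190 = 61560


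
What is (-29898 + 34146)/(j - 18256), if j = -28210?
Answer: -2124/23233 ≈ -0.091422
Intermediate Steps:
(-29898 + 34146)/(j - 18256) = (-29898 + 34146)/(-28210 - 18256) = 4248/(-46466) = 4248*(-1/46466) = -2124/23233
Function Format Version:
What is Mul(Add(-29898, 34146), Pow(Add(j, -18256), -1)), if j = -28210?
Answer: Rational(-2124, 23233) ≈ -0.091422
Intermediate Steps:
Mul(Add(-29898, 34146), Pow(Add(j, -18256), -1)) = Mul(Add(-29898, 34146), Pow(Add(-28210, -18256), -1)) = Mul(4248, Pow(-46466, -1)) = Mul(4248, Rational(-1, 46466)) = Rational(-2124, 23233)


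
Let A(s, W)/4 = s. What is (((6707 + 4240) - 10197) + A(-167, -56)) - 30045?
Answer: -29963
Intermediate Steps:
A(s, W) = 4*s
(((6707 + 4240) - 10197) + A(-167, -56)) - 30045 = (((6707 + 4240) - 10197) + 4*(-167)) - 30045 = ((10947 - 10197) - 668) - 30045 = (750 - 668) - 30045 = 82 - 30045 = -29963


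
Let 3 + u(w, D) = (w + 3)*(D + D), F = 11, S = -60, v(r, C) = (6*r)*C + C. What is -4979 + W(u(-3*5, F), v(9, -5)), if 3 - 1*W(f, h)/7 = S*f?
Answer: -117098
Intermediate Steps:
v(r, C) = C + 6*C*r (v(r, C) = 6*C*r + C = C + 6*C*r)
u(w, D) = -3 + 2*D*(3 + w) (u(w, D) = -3 + (w + 3)*(D + D) = -3 + (3 + w)*(2*D) = -3 + 2*D*(3 + w))
W(f, h) = 21 + 420*f (W(f, h) = 21 - (-420)*f = 21 + 420*f)
-4979 + W(u(-3*5, F), v(9, -5)) = -4979 + (21 + 420*(-3 + 6*11 + 2*11*(-3*5))) = -4979 + (21 + 420*(-3 + 66 + 2*11*(-15))) = -4979 + (21 + 420*(-3 + 66 - 330)) = -4979 + (21 + 420*(-267)) = -4979 + (21 - 112140) = -4979 - 112119 = -117098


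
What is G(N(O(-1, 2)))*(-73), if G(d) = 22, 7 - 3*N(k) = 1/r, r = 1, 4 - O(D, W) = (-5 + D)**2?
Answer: -1606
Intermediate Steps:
O(D, W) = 4 - (-5 + D)**2
N(k) = 2 (N(k) = 7/3 - 1/3/1 = 7/3 - 1/3*1 = 7/3 - 1/3 = 2)
G(N(O(-1, 2)))*(-73) = 22*(-73) = -1606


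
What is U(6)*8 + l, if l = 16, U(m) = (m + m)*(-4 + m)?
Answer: 208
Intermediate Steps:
U(m) = 2*m*(-4 + m) (U(m) = (2*m)*(-4 + m) = 2*m*(-4 + m))
U(6)*8 + l = (2*6*(-4 + 6))*8 + 16 = (2*6*2)*8 + 16 = 24*8 + 16 = 192 + 16 = 208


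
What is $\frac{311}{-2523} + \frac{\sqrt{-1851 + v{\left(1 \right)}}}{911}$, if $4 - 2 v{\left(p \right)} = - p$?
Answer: $- \frac{311}{2523} + \frac{i \sqrt{7394}}{1822} \approx -0.12327 + 0.047194 i$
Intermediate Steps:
$v{\left(p \right)} = 2 + \frac{p}{2}$ ($v{\left(p \right)} = 2 - \frac{\left(-1\right) p}{2} = 2 + \frac{p}{2}$)
$\frac{311}{-2523} + \frac{\sqrt{-1851 + v{\left(1 \right)}}}{911} = \frac{311}{-2523} + \frac{\sqrt{-1851 + \left(2 + \frac{1}{2} \cdot 1\right)}}{911} = 311 \left(- \frac{1}{2523}\right) + \sqrt{-1851 + \left(2 + \frac{1}{2}\right)} \frac{1}{911} = - \frac{311}{2523} + \sqrt{-1851 + \frac{5}{2}} \cdot \frac{1}{911} = - \frac{311}{2523} + \sqrt{- \frac{3697}{2}} \cdot \frac{1}{911} = - \frac{311}{2523} + \frac{i \sqrt{7394}}{2} \cdot \frac{1}{911} = - \frac{311}{2523} + \frac{i \sqrt{7394}}{1822}$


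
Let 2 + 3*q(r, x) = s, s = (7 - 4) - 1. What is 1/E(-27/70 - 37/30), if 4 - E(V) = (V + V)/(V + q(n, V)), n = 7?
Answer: 1/2 ≈ 0.50000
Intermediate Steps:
s = 2 (s = 3 - 1 = 2)
q(r, x) = 0 (q(r, x) = -2/3 + (1/3)*2 = -2/3 + 2/3 = 0)
E(V) = 2 (E(V) = 4 - (V + V)/(V + 0) = 4 - 2*V/V = 4 - 1*2 = 4 - 2 = 2)
1/E(-27/70 - 37/30) = 1/2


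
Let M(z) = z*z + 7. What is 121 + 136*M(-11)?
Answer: 17529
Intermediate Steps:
M(z) = 7 + z² (M(z) = z² + 7 = 7 + z²)
121 + 136*M(-11) = 121 + 136*(7 + (-11)²) = 121 + 136*(7 + 121) = 121 + 136*128 = 121 + 17408 = 17529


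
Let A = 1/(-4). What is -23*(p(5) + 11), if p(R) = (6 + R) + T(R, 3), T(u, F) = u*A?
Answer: -1909/4 ≈ -477.25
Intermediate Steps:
A = -¼ ≈ -0.25000
T(u, F) = -u/4 (T(u, F) = u*(-¼) = -u/4)
p(R) = 6 + 3*R/4 (p(R) = (6 + R) - R/4 = 6 + 3*R/4)
-23*(p(5) + 11) = -23*((6 + (¾)*5) + 11) = -23*((6 + 15/4) + 11) = -23*(39/4 + 11) = -23*83/4 = -1909/4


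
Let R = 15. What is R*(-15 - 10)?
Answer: -375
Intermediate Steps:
R*(-15 - 10) = 15*(-15 - 10) = 15*(-25) = -375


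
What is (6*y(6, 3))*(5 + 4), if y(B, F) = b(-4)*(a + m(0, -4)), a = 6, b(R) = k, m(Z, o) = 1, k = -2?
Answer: -756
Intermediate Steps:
b(R) = -2
y(B, F) = -14 (y(B, F) = -2*(6 + 1) = -2*7 = -14)
(6*y(6, 3))*(5 + 4) = (6*(-14))*(5 + 4) = -84*9 = -756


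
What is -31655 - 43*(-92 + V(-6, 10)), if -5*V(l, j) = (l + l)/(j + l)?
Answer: -138624/5 ≈ -27725.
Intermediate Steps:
V(l, j) = -2*l/(5*(j + l)) (V(l, j) = -(l + l)/(5*(j + l)) = -2*l/(5*(j + l)))
-31655 - 43*(-92 + V(-6, 10)) = -31655 - 43*(-92 - 2*(-6)/(5*10 + 5*(-6))) = -31655 - 43*(-92 - 2*(-6)/(50 - 30)) = -31655 - 43*(-92 - 2*(-6)/20) = -31655 - 43*(-92 - 2*(-6)*1/20) = -31655 - 43*(-92 + ⅗) = -31655 - 43*(-457)/5 = -31655 - 1*(-19651/5) = -31655 + 19651/5 = -138624/5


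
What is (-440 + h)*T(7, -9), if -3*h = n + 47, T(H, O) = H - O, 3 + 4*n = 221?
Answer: -22744/3 ≈ -7581.3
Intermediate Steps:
n = 109/2 (n = -¾ + (¼)*221 = -¾ + 221/4 = 109/2 ≈ 54.500)
h = -203/6 (h = -(109/2 + 47)/3 = -⅓*203/2 = -203/6 ≈ -33.833)
(-440 + h)*T(7, -9) = (-440 - 203/6)*(7 - 1*(-9)) = -2843*(7 + 9)/6 = -2843/6*16 = -22744/3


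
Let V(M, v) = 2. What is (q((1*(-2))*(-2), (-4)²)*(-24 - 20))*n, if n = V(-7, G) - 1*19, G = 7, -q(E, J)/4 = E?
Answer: -11968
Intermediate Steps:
q(E, J) = -4*E
n = -17 (n = 2 - 1*19 = 2 - 19 = -17)
(q((1*(-2))*(-2), (-4)²)*(-24 - 20))*n = ((-4*1*(-2)*(-2))*(-24 - 20))*(-17) = (-(-8)*(-2)*(-44))*(-17) = (-4*4*(-44))*(-17) = -16*(-44)*(-17) = 704*(-17) = -11968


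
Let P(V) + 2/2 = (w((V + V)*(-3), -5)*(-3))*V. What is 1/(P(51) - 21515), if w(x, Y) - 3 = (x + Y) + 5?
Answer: 1/24843 ≈ 4.0253e-5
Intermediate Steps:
w(x, Y) = 8 + Y + x (w(x, Y) = 3 + ((x + Y) + 5) = 3 + ((Y + x) + 5) = 3 + (5 + Y + x) = 8 + Y + x)
P(V) = -1 + V*(-9 + 18*V) (P(V) = -1 + ((8 - 5 + (V + V)*(-3))*(-3))*V = -1 + ((8 - 5 + (2*V)*(-3))*(-3))*V = -1 + ((8 - 5 - 6*V)*(-3))*V = -1 + ((3 - 6*V)*(-3))*V = -1 + (-9 + 18*V)*V = -1 + V*(-9 + 18*V))
1/(P(51) - 21515) = 1/((-1 + 9*51*(-1 + 2*51)) - 21515) = 1/((-1 + 9*51*(-1 + 102)) - 21515) = 1/((-1 + 9*51*101) - 21515) = 1/((-1 + 46359) - 21515) = 1/(46358 - 21515) = 1/24843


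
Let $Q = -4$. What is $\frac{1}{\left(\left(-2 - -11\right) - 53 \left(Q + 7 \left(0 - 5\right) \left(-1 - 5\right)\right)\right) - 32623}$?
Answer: $- \frac{1}{43532} \approx -2.2972 \cdot 10^{-5}$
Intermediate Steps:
$\frac{1}{\left(\left(-2 - -11\right) - 53 \left(Q + 7 \left(0 - 5\right) \left(-1 - 5\right)\right)\right) - 32623} = \frac{1}{\left(\left(-2 - -11\right) - 53 \left(-4 + 7 \left(0 - 5\right) \left(-1 - 5\right)\right)\right) - 32623} = \frac{1}{\left(\left(-2 + 11\right) - 53 \left(-4 + 7 \left(\left(-5\right) \left(-6\right)\right)\right)\right) - 32623} = \frac{1}{\left(9 - 53 \left(-4 + 7 \cdot 30\right)\right) - 32623} = \frac{1}{\left(9 - 53 \left(-4 + 210\right)\right) - 32623} = \frac{1}{\left(9 - 10918\right) - 32623} = \frac{1}{-10909 - 32623} = \frac{1}{-43532} = - \frac{1}{43532}$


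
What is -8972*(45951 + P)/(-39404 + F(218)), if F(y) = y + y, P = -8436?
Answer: 84146145/9742 ≈ 8637.5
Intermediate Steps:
F(y) = 2*y
-8972*(45951 + P)/(-39404 + F(218)) = -8972*(45951 - 8436)/(-39404 + 2*218) = -8972*37515/(-39404 + 436) = -8972/((-38968*1/37515)) = -8972/(-38968/37515) = -8972*(-37515/38968) = 84146145/9742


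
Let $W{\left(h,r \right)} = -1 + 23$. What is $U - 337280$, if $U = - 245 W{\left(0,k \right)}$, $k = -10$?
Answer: $-342670$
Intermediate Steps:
$W{\left(h,r \right)} = 22$
$U = -5390$ ($U = \left(-245\right) 22 = -5390$)
$U - 337280 = -5390 - 337280 = -342670$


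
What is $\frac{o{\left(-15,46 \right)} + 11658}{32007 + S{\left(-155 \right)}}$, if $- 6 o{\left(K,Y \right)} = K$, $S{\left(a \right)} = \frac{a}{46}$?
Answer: $\frac{536383}{1472167} \approx 0.36435$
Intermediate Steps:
$S{\left(a \right)} = \frac{a}{46}$ ($S{\left(a \right)} = a \frac{1}{46} = \frac{a}{46}$)
$o{\left(K,Y \right)} = - \frac{K}{6}$
$\frac{o{\left(-15,46 \right)} + 11658}{32007 + S{\left(-155 \right)}} = \frac{\left(- \frac{1}{6}\right) \left(-15\right) + 11658}{32007 + \frac{1}{46} \left(-155\right)} = \frac{\frac{5}{2} + 11658}{32007 - \frac{155}{46}} = \frac{23321}{2 \cdot \frac{1472167}{46}} = \frac{23321}{2} \cdot \frac{46}{1472167} = \frac{536383}{1472167}$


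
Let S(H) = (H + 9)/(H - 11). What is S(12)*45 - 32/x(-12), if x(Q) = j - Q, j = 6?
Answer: 8489/9 ≈ 943.22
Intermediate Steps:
x(Q) = 6 - Q
S(H) = (9 + H)/(-11 + H)
S(12)*45 - 32/x(-12) = ((9 + 12)/(-11 + 12))*45 - 32/(6 - 1*(-12)) = (21/1)*45 - 32/(6 + 12) = (1*21)*45 - 32/18 = 21*45 - 32*1/18 = 945 - 16/9 = 8489/9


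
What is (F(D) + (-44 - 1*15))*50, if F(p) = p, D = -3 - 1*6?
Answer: -3400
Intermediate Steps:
D = -9 (D = -3 - 6 = -9)
(F(D) + (-44 - 1*15))*50 = (-9 + (-44 - 1*15))*50 = (-9 + (-44 - 15))*50 = (-9 - 59)*50 = -68*50 = -3400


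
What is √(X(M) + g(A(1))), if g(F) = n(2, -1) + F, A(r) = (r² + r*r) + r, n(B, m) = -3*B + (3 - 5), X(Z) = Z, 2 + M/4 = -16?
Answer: I*√77 ≈ 8.775*I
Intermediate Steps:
M = -72 (M = -8 + 4*(-16) = -8 - 64 = -72)
n(B, m) = -2 - 3*B (n(B, m) = -3*B - 2 = -2 - 3*B)
A(r) = r + 2*r² (A(r) = (r² + r²) + r = 2*r² + r = r + 2*r²)
g(F) = -8 + F (g(F) = (-2 - 3*2) + F = (-2 - 6) + F = -8 + F)
√(X(M) + g(A(1))) = √(-72 + (-8 + 1*(1 + 2*1))) = √(-72 + (-8 + 1*(1 + 2))) = √(-72 + (-8 + 1*3)) = √(-72 + (-8 + 3)) = √(-72 - 5) = √(-77) = I*√77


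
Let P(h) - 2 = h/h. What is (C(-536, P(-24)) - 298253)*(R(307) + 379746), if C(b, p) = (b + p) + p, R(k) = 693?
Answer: -113668705737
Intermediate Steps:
P(h) = 3 (P(h) = 2 + h/h = 2 + 1 = 3)
C(b, p) = b + 2*p
(C(-536, P(-24)) - 298253)*(R(307) + 379746) = ((-536 + 2*3) - 298253)*(693 + 379746) = ((-536 + 6) - 298253)*380439 = (-530 - 298253)*380439 = -298783*380439 = -113668705737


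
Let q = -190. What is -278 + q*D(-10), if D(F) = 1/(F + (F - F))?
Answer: -259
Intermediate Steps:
D(F) = 1/F (D(F) = 1/(F + 0) = 1/F)
-278 + q*D(-10) = -278 - 190/(-10) = -278 - 190*(-⅒) = -278 + 19 = -259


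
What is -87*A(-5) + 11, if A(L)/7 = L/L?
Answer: -598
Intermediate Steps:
A(L) = 7 (A(L) = 7*(L/L) = 7*1 = 7)
-87*A(-5) + 11 = -87*7 + 11 = -609 + 11 = -598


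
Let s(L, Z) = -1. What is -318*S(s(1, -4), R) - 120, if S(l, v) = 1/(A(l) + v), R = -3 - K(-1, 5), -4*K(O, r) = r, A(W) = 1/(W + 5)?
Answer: 92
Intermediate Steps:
A(W) = 1/(5 + W)
K(O, r) = -r/4
R = -7/4 (R = -3 - (-1)*5/4 = -3 - 1*(-5/4) = -3 + 5/4 = -7/4 ≈ -1.7500)
S(l, v) = 1/(v + 1/(5 + l)) (S(l, v) = 1/(1/(5 + l) + v) = 1/(v + 1/(5 + l)))
-318*S(s(1, -4), R) - 120 = -318*(5 - 1)/(1 - 7*(5 - 1)/4) - 120 = -318*4/(1 - 7/4*4) - 120 = -318*4/(1 - 7) - 120 = -318*4/(-6) - 120 = -(-53)*4 - 120 = -318*(-⅔) - 120 = 212 - 120 = 92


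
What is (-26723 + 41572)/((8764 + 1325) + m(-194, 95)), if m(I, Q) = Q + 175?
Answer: 14849/10359 ≈ 1.4334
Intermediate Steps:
m(I, Q) = 175 + Q
(-26723 + 41572)/((8764 + 1325) + m(-194, 95)) = (-26723 + 41572)/((8764 + 1325) + (175 + 95)) = 14849/(10089 + 270) = 14849/10359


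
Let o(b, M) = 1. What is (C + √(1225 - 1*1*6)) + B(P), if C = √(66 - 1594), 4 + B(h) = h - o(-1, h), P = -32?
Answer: -37 + √1219 + 2*I*√382 ≈ -2.0858 + 39.09*I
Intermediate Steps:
B(h) = -5 + h (B(h) = -4 + (h - 1*1) = -4 + (h - 1) = -4 + (-1 + h) = -5 + h)
C = 2*I*√382 (C = √(-1528) = 2*I*√382 ≈ 39.09*I)
(C + √(1225 - 1*1*6)) + B(P) = (2*I*√382 + √(1225 - 1*1*6)) + (-5 - 32) = (2*I*√382 + √(1225 - 1*6)) - 37 = (2*I*√382 + √(1225 - 6)) - 37 = (2*I*√382 + √1219) - 37 = (√1219 + 2*I*√382) - 37 = -37 + √1219 + 2*I*√382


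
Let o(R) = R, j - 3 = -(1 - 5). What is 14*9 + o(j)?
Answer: 133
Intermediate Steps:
j = 7 (j = 3 - (1 - 5) = 3 - 1*(-4) = 3 + 4 = 7)
14*9 + o(j) = 14*9 + 7 = 126 + 7 = 133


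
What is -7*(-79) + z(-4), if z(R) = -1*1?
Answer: 552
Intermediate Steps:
z(R) = -1
-7*(-79) + z(-4) = -7*(-79) - 1 = 553 - 1 = 552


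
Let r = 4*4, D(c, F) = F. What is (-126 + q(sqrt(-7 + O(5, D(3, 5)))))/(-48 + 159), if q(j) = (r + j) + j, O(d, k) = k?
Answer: -110/111 + 2*I*sqrt(2)/111 ≈ -0.99099 + 0.025481*I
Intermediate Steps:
r = 16
q(j) = 16 + 2*j (q(j) = (16 + j) + j = 16 + 2*j)
(-126 + q(sqrt(-7 + O(5, D(3, 5)))))/(-48 + 159) = (-126 + (16 + 2*sqrt(-7 + 5)))/(-48 + 159) = (-126 + (16 + 2*sqrt(-2)))/111 = (-126 + (16 + 2*(I*sqrt(2))))*(1/111) = (-126 + (16 + 2*I*sqrt(2)))*(1/111) = (-110 + 2*I*sqrt(2))*(1/111) = -110/111 + 2*I*sqrt(2)/111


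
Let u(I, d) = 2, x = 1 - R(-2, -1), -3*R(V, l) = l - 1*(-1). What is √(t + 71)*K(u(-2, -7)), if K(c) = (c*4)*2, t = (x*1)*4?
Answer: 80*√3 ≈ 138.56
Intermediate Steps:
R(V, l) = -⅓ - l/3 (R(V, l) = -(l - 1*(-1))/3 = -(l + 1)/3 = -(1 + l)/3 = -⅓ - l/3)
x = 1 (x = 1 - (-⅓ - ⅓*(-1)) = 1 - (-⅓ + ⅓) = 1 - 1*0 = 1 + 0 = 1)
t = 4 (t = (1*1)*4 = 1*4 = 4)
K(c) = 8*c (K(c) = (4*c)*2 = 8*c)
√(t + 71)*K(u(-2, -7)) = √(4 + 71)*(8*2) = √75*16 = (5*√3)*16 = 80*√3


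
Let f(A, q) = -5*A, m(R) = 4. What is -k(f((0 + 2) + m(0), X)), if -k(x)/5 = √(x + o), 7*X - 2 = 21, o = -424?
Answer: 5*I*√454 ≈ 106.54*I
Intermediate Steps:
X = 23/7 (X = 2/7 + (⅐)*21 = 2/7 + 3 = 23/7 ≈ 3.2857)
k(x) = -5*√(-424 + x) (k(x) = -5*√(x - 424) = -5*√(-424 + x))
-k(f((0 + 2) + m(0), X)) = -(-5)*√(-424 - 5*((0 + 2) + 4)) = -(-5)*√(-424 - 5*(2 + 4)) = -(-5)*√(-424 - 5*6) = -(-5)*√(-424 - 30) = -(-5)*√(-454) = -(-5)*I*√454 = 5*I*√454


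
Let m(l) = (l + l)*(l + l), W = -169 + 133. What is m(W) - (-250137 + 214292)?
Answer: 41029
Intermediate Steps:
W = -36
m(l) = 4*l² (m(l) = (2*l)*(2*l) = 4*l²)
m(W) - (-250137 + 214292) = 4*(-36)² - (-250137 + 214292) = 4*1296 - 1*(-35845) = 5184 + 35845 = 41029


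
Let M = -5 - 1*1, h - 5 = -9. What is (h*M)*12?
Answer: 288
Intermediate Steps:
h = -4 (h = 5 - 9 = -4)
M = -6 (M = -5 - 1 = -6)
(h*M)*12 = -4*(-6)*12 = 24*12 = 288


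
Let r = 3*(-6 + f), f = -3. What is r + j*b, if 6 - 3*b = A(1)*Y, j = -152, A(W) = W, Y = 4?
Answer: -385/3 ≈ -128.33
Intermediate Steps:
b = 2/3 (b = 2 - 4/3 = 2/3 ≈ 0.66667)
r = -27 (r = 3*(-6 - 3) = 3*(-9) = -27)
r + j*b = -27 - 152*2/3 = -27 - 304/3 = -385/3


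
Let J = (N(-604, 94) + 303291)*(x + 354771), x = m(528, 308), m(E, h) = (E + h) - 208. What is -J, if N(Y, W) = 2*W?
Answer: -107856133121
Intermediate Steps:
m(E, h) = -208 + E + h
x = 628 (x = -208 + 528 + 308 = 628)
J = 107856133121 (J = (2*94 + 303291)*(628 + 354771) = (188 + 303291)*355399 = 303479*355399 = 107856133121)
-J = -1*107856133121 = -107856133121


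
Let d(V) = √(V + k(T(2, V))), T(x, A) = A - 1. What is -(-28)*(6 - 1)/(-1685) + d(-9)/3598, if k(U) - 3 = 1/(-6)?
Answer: -28/337 + I*√222/21588 ≈ -0.083086 + 0.00069018*I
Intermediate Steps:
T(x, A) = -1 + A
k(U) = 17/6 (k(U) = 3 + 1/(-6) = 3 - ⅙ = 17/6)
d(V) = √(17/6 + V) (d(V) = √(V + 17/6) = √(17/6 + V))
-(-28)*(6 - 1)/(-1685) + d(-9)/3598 = -(-28)*(6 - 1)/(-1685) + (√(102 + 36*(-9))/6)/3598 = -(-28)*5*(-1/1685) + (√(102 - 324)/6)*(1/3598) = -14*(-10)*(-1/1685) + (√(-222)/6)*(1/3598) = 140*(-1/1685) + ((I*√222)/6)*(1/3598) = -28/337 + (I*√222/6)*(1/3598) = -28/337 + I*√222/21588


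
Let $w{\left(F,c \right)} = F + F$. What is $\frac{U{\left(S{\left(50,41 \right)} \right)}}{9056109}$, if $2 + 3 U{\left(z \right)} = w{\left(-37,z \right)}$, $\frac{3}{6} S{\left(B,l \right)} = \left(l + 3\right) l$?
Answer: $- \frac{76}{27168327} \approx -2.7974 \cdot 10^{-6}$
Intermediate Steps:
$w{\left(F,c \right)} = 2 F$
$S{\left(B,l \right)} = 2 l \left(3 + l\right)$ ($S{\left(B,l \right)} = 2 \left(l + 3\right) l = 2 \left(3 + l\right) l = 2 l \left(3 + l\right)$)
$U{\left(z \right)} = - \frac{76}{3}$ ($U{\left(z \right)} = - \frac{2}{3} + \frac{2 \left(-37\right)}{3} = - \frac{2}{3} + \frac{1}{3} \left(-74\right) = - \frac{2}{3} - \frac{74}{3} = - \frac{76}{3}$)
$\frac{U{\left(S{\left(50,41 \right)} \right)}}{9056109} = - \frac{76}{3 \cdot 9056109} = \left(- \frac{76}{3}\right) \frac{1}{9056109} = - \frac{76}{27168327}$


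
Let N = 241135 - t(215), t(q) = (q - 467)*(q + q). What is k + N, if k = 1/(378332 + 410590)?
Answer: 275724294391/788922 ≈ 3.4950e+5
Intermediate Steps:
t(q) = 2*q*(-467 + q) (t(q) = (-467 + q)*(2*q) = 2*q*(-467 + q))
N = 349495 (N = 241135 - 2*215*(-467 + 215) = 241135 - 2*215*(-252) = 241135 - 1*(-108360) = 241135 + 108360 = 349495)
k = 1/788922 ≈ 1.2676e-6
k + N = 1/788922 + 349495 = 275724294391/788922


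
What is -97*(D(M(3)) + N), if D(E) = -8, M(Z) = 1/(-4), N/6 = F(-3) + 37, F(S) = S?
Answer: -19012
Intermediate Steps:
N = 204 (N = 6*(-3 + 37) = 6*34 = 204)
M(Z) = -1/4
-97*(D(M(3)) + N) = -97*(-8 + 204) = -97*196 = -19012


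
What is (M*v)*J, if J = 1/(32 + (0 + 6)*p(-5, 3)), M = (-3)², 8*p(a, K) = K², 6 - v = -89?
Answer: 684/31 ≈ 22.065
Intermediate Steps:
v = 95 (v = 6 - 1*(-89) = 6 + 89 = 95)
p(a, K) = K²/8
M = 9
J = 4/155 (J = 1/(32 + (0 + 6)*((⅛)*3²)) = 1/(32 + 6*((⅛)*9)) = 1/(32 + 6*(9/8)) = 1/(32 + 27/4) = 1/(155/4) = 4/155 ≈ 0.025806)
(M*v)*J = (9*95)*(4/155) = 855*(4/155) = 684/31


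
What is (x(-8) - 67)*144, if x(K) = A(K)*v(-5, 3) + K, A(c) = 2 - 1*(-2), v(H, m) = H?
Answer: -13680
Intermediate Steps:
A(c) = 4 (A(c) = 2 + 2 = 4)
x(K) = -20 + K (x(K) = 4*(-5) + K = -20 + K)
(x(-8) - 67)*144 = ((-20 - 8) - 67)*144 = (-28 - 67)*144 = -95*144 = -13680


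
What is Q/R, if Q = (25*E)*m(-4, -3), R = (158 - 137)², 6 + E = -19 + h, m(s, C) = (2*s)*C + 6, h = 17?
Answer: -2000/147 ≈ -13.605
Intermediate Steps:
m(s, C) = 6 + 2*C*s (m(s, C) = 2*C*s + 6 = 6 + 2*C*s)
E = -8 (E = -6 + (-19 + 17) = -6 - 2 = -8)
R = 441 (R = 21² = 441)
Q = -6000 (Q = (25*(-8))*(6 + 2*(-3)*(-4)) = -200*(6 + 24) = -200*30 = -6000)
Q/R = -6000/441 = -6000*1/441 = -2000/147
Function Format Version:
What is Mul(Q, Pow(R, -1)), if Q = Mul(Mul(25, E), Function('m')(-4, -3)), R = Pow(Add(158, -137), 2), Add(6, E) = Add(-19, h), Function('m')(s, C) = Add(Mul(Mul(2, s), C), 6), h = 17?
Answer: Rational(-2000, 147) ≈ -13.605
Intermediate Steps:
Function('m')(s, C) = Add(6, Mul(2, C, s)) (Function('m')(s, C) = Add(Mul(2, C, s), 6) = Add(6, Mul(2, C, s)))
E = -8 (E = Add(-6, Add(-19, 17)) = Add(-6, -2) = -8)
R = 441 (R = Pow(21, 2) = 441)
Q = -6000 (Q = Mul(Mul(25, -8), Add(6, Mul(2, -3, -4))) = Mul(-200, Add(6, 24)) = Mul(-200, 30) = -6000)
Mul(Q, Pow(R, -1)) = Mul(-6000, Pow(441, -1)) = Mul(-6000, Rational(1, 441)) = Rational(-2000, 147)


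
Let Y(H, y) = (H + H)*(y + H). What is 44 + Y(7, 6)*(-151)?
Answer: -27438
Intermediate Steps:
Y(H, y) = 2*H*(H + y) (Y(H, y) = (2*H)*(H + y) = 2*H*(H + y))
44 + Y(7, 6)*(-151) = 44 + (2*7*(7 + 6))*(-151) = 44 + (2*7*13)*(-151) = 44 + 182*(-151) = 44 - 27482 = -27438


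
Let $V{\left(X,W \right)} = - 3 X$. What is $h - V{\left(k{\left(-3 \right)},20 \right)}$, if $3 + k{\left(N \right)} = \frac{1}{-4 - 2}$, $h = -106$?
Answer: $- \frac{231}{2} \approx -115.5$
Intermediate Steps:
$k{\left(N \right)} = - \frac{19}{6}$ ($k{\left(N \right)} = -3 + \frac{1}{-4 - 2} = -3 + \frac{1}{-6} = -3 - \frac{1}{6} = - \frac{19}{6}$)
$h - V{\left(k{\left(-3 \right)},20 \right)} = -106 - \left(-3\right) \left(- \frac{19}{6}\right) = -106 - \frac{19}{2} = - \frac{231}{2}$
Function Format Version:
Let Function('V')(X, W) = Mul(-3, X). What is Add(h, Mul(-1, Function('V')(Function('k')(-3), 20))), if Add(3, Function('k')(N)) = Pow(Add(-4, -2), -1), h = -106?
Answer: Rational(-231, 2) ≈ -115.50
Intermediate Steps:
Function('k')(N) = Rational(-19, 6) (Function('k')(N) = Add(-3, Pow(Add(-4, -2), -1)) = Add(-3, Pow(-6, -1)) = Add(-3, Rational(-1, 6)) = Rational(-19, 6))
Add(h, Mul(-1, Function('V')(Function('k')(-3), 20))) = Add(-106, Mul(-1, Mul(-3, Rational(-19, 6)))) = Add(-106, Mul(-1, Rational(19, 2))) = Add(-106, Rational(-19, 2)) = Rational(-231, 2)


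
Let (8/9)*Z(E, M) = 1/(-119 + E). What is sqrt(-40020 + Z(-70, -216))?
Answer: I*sqrt(282381162)/84 ≈ 200.05*I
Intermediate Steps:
Z(E, M) = 9/(8*(-119 + E))
sqrt(-40020 + Z(-70, -216)) = sqrt(-40020 + 9/(8*(-119 - 70))) = sqrt(-40020 + (9/8)/(-189)) = sqrt(-40020 + (9/8)*(-1/189)) = sqrt(-40020 - 1/168) = sqrt(-6723361/168) = I*sqrt(282381162)/84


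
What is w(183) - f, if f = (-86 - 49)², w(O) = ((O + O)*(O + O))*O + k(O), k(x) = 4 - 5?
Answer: 24495722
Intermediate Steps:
k(x) = -1
w(O) = -1 + 4*O³ (w(O) = ((O + O)*(O + O))*O - 1 = ((2*O)*(2*O))*O - 1 = (4*O²)*O - 1 = 4*O³ - 1 = -1 + 4*O³)
f = 18225 (f = (-135)² = 18225)
w(183) - f = (-1 + 4*183³) - 1*18225 = (-1 + 4*6128487) - 18225 = (-1 + 24513948) - 18225 = 24513947 - 18225 = 24495722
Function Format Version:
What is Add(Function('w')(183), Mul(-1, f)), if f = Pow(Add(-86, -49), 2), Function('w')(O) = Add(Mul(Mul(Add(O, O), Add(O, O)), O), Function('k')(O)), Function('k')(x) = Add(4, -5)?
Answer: 24495722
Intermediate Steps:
Function('k')(x) = -1
Function('w')(O) = Add(-1, Mul(4, Pow(O, 3))) (Function('w')(O) = Add(Mul(Mul(Add(O, O), Add(O, O)), O), -1) = Add(Mul(Mul(Mul(2, O), Mul(2, O)), O), -1) = Add(Mul(Mul(4, Pow(O, 2)), O), -1) = Add(Mul(4, Pow(O, 3)), -1) = Add(-1, Mul(4, Pow(O, 3))))
f = 18225 (f = Pow(-135, 2) = 18225)
Add(Function('w')(183), Mul(-1, f)) = Add(Add(-1, Mul(4, Pow(183, 3))), Mul(-1, 18225)) = Add(Add(-1, Mul(4, 6128487)), -18225) = Add(Add(-1, 24513948), -18225) = Add(24513947, -18225) = 24495722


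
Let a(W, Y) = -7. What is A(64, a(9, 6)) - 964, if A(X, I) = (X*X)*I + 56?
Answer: -29580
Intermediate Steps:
A(X, I) = 56 + I*X² (A(X, I) = X²*I + 56 = I*X² + 56 = 56 + I*X²)
A(64, a(9, 6)) - 964 = (56 - 7*64²) - 964 = (56 - 7*4096) - 964 = (56 - 28672) - 964 = -28616 - 964 = -29580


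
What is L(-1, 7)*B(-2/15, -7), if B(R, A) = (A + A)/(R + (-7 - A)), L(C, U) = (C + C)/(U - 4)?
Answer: -70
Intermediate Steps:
L(C, U) = 2*C/(-4 + U) (L(C, U) = (2*C)/(-4 + U) = 2*C/(-4 + U))
B(R, A) = 2*A/(-7 + R - A) (B(R, A) = (2*A)/(-7 + R - A) = 2*A/(-7 + R - A))
L(-1, 7)*B(-2/15, -7) = (2*(-1)/(-4 + 7))*(-2*(-7)/(7 - 7 - (-2)/15)) = (2*(-1)/3)*(-2*(-7)/(7 - 7 - (-2)/15)) = (2*(-1)*(1/3))*(-2*(-7)/(7 - 7 - 1*(-2/15))) = -(-4)*(-7)/(3*(7 - 7 + 2/15)) = -(-4)*(-7)/(3*2/15) = -(-4)*(-7)*15/(3*2) = -2/3*105 = -70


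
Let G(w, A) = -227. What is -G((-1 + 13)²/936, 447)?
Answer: 227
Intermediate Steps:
-G((-1 + 13)²/936, 447) = -1*(-227) = 227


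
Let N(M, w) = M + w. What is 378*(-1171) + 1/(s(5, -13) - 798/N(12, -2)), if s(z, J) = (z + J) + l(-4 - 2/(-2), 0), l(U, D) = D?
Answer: -194318087/439 ≈ -4.4264e+5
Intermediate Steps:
s(z, J) = J + z (s(z, J) = (z + J) + 0 = (J + z) + 0 = J + z)
378*(-1171) + 1/(s(5, -13) - 798/N(12, -2)) = 378*(-1171) + 1/((-13 + 5) - 798/(12 - 2)) = -442638 + 1/(-8 - 798/10) = -442638 + 1/(-8 - 798*⅒) = -442638 + 1/(-8 - 399/5) = -442638 + 1/(-439/5) = -442638 - 5/439 = -194318087/439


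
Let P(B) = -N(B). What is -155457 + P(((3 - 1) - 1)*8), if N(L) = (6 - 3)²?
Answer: -155466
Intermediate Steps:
N(L) = 9 (N(L) = 3² = 9)
P(B) = -9 (P(B) = -1*9 = -9)
-155457 + P(((3 - 1) - 1)*8) = -155457 - 9 = -155466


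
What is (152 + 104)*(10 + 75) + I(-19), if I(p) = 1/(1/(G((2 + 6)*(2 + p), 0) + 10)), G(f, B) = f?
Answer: 21634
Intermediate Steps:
I(p) = 26 + 8*p (I(p) = 1/(1/((2 + 6)*(2 + p) + 10)) = 1/(1/(8*(2 + p) + 10)) = 1/(1/((16 + 8*p) + 10)) = 1/(1/(26 + 8*p)) = 26 + 8*p)
(152 + 104)*(10 + 75) + I(-19) = (152 + 104)*(10 + 75) + (26 + 8*(-19)) = 256*85 + (26 - 152) = 21760 - 126 = 21634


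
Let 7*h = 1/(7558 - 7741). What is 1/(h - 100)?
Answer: -1281/128101 ≈ -0.0099999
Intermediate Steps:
h = -1/1281 (h = 1/(7*(7558 - 7741)) = (⅐)/(-183) = (⅐)*(-1/183) = -1/1281 ≈ -0.00078064)
1/(h - 100) = 1/(-1/1281 - 100) = 1/(-128101/1281) = -1281/128101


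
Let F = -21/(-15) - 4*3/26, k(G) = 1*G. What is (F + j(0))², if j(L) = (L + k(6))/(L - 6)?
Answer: 16/4225 ≈ 0.0037870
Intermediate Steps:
k(G) = G
F = 61/65 (F = -21*(-1/15) - 12*1/26 = 7/5 - 6/13 = 61/65 ≈ 0.93846)
j(L) = (6 + L)/(-6 + L) (j(L) = (L + 6)/(L - 6) = (6 + L)/(-6 + L))
(F + j(0))² = (61/65 + (6 + 0)/(-6 + 0))² = (61/65 + 6/(-6))² = (61/65 - ⅙*6)² = (61/65 - 1)² = (-4/65)² = 16/4225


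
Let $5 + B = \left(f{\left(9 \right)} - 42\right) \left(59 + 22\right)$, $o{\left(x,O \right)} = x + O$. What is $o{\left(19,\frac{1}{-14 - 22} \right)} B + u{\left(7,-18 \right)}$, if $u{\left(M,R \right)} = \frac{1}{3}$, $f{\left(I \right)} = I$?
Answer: $- \frac{914531}{18} \approx -50807.0$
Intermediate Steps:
$u{\left(M,R \right)} = \frac{1}{3}$
$o{\left(x,O \right)} = O + x$
$B = -2678$ ($B = -5 + \left(9 - 42\right) \left(59 + 22\right) = -5 - 2673 = -2678$)
$o{\left(19,\frac{1}{-14 - 22} \right)} B + u{\left(7,-18 \right)} = \left(\frac{1}{-14 - 22} + 19\right) \left(-2678\right) + \frac{1}{3} = \left(\frac{1}{-36} + 19\right) \left(-2678\right) + \frac{1}{3} = \left(- \frac{1}{36} + 19\right) \left(-2678\right) + \frac{1}{3} = \frac{683}{36} \left(-2678\right) + \frac{1}{3} = - \frac{914537}{18} + \frac{1}{3} = - \frac{914531}{18}$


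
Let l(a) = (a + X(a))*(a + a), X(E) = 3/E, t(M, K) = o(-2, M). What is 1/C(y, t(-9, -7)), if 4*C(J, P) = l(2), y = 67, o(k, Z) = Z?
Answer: 2/7 ≈ 0.28571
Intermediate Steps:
t(M, K) = M
l(a) = 2*a*(a + 3/a) (l(a) = (a + 3/a)*(a + a) = (a + 3/a)*(2*a) = 2*a*(a + 3/a))
C(J, P) = 7/2 (C(J, P) = (6 + 2*2²)/4 = (6 + 2*4)/4 = (6 + 8)/4 = (¼)*14 = 7/2)
1/C(y, t(-9, -7)) = 1/(7/2) = 2/7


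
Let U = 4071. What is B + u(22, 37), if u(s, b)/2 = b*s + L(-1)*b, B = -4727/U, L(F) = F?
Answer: 6321607/4071 ≈ 1552.8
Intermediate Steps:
B = -4727/4071 ≈ -1.1611
u(s, b) = -2*b + 2*b*s (u(s, b) = 2*(b*s - b) = 2*(-b + b*s) = -2*b + 2*b*s)
B + u(22, 37) = -4727/4071 + 2*37*(-1 + 22) = -4727/4071 + 2*37*21 = -4727/4071 + 1554 = 6321607/4071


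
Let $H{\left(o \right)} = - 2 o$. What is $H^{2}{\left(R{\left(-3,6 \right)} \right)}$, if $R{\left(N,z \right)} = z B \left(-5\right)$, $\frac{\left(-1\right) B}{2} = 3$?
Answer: $129600$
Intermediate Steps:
$B = -6$ ($B = \left(-2\right) 3 = -6$)
$R{\left(N,z \right)} = 30 z$ ($R{\left(N,z \right)} = z \left(-6\right) \left(-5\right) = - 6 z \left(-5\right) = 30 z$)
$H^{2}{\left(R{\left(-3,6 \right)} \right)} = \left(- 2 \cdot 30 \cdot 6\right)^{2} = \left(\left(-2\right) 180\right)^{2} = \left(-360\right)^{2} = 129600$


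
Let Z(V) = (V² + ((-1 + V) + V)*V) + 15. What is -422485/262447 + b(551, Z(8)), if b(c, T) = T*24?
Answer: 1253024387/262447 ≈ 4774.4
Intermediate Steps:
Z(V) = 15 + V² + V*(-1 + 2*V) (Z(V) = (V² + (-1 + 2*V)*V) + 15 = (V² + V*(-1 + 2*V)) + 15 = 15 + V² + V*(-1 + 2*V))
b(c, T) = 24*T
-422485/262447 + b(551, Z(8)) = -422485/262447 + 24*(15 - 1*8 + 3*8²) = -422485*1/262447 + 24*(15 - 8 + 3*64) = -422485/262447 + 24*(15 - 8 + 192) = -422485/262447 + 24*199 = -422485/262447 + 4776 = 1253024387/262447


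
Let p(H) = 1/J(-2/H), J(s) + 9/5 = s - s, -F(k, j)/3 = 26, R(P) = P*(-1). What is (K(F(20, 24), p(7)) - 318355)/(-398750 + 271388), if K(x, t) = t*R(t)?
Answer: 12893390/5158161 ≈ 2.4996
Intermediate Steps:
R(P) = -P
F(k, j) = -78 (F(k, j) = -3*26 = -78)
J(s) = -9/5 (J(s) = -9/5 + (s - s) = -9/5 + 0 = -9/5)
p(H) = -5/9 (p(H) = 1/(-9/5) = -5/9)
K(x, t) = -t**2 (K(x, t) = t*(-t) = -t**2)
(K(F(20, 24), p(7)) - 318355)/(-398750 + 271388) = (-(-5/9)**2 - 318355)/(-398750 + 271388) = (-1*25/81 - 318355)/(-127362) = (-25/81 - 318355)*(-1/127362) = -25786780/81*(-1/127362) = 12893390/5158161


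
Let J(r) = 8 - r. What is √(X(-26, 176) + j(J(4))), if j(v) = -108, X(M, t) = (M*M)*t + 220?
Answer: 12*√827 ≈ 345.09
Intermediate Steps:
X(M, t) = 220 + t*M² (X(M, t) = M²*t + 220 = t*M² + 220 = 220 + t*M²)
√(X(-26, 176) + j(J(4))) = √((220 + 176*(-26)²) - 108) = √((220 + 176*676) - 108) = √((220 + 118976) - 108) = √(119196 - 108) = √119088 = 12*√827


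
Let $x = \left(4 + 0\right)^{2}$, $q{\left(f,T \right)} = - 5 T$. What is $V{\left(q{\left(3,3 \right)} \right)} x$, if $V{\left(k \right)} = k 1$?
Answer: $-240$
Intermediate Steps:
$V{\left(k \right)} = k$
$x = 16$ ($x = 4^{2} = 16$)
$V{\left(q{\left(3,3 \right)} \right)} x = \left(-5\right) 3 \cdot 16 = \left(-15\right) 16 = -240$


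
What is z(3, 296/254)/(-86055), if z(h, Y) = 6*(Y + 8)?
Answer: -2328/3642995 ≈ -0.00063903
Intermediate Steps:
z(h, Y) = 48 + 6*Y (z(h, Y) = 6*(8 + Y) = 48 + 6*Y)
z(3, 296/254)/(-86055) = (48 + 6*(296/254))/(-86055) = (48 + 6*(296*(1/254)))*(-1/86055) = (48 + 6*(148/127))*(-1/86055) = (48 + 888/127)*(-1/86055) = (6984/127)*(-1/86055) = -2328/3642995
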